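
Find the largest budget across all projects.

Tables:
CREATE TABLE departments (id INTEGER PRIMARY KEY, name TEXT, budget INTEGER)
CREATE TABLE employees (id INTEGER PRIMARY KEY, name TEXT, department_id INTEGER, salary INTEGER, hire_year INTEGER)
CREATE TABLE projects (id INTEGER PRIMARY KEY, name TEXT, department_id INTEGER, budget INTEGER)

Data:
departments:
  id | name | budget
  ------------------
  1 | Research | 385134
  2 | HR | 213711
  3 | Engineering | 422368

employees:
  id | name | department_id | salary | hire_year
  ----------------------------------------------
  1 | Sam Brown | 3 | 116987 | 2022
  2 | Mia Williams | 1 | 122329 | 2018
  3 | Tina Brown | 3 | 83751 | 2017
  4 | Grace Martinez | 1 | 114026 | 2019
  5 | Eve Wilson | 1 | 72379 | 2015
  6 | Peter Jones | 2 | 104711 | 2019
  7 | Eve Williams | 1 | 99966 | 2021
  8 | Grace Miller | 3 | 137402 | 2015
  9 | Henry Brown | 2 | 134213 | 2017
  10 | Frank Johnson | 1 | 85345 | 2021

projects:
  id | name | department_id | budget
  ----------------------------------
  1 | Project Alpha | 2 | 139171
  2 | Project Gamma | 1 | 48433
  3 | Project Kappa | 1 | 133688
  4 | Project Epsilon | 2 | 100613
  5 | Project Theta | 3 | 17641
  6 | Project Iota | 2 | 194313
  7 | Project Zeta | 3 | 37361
SELECT MAX(budget) FROM projects

Execution result:
194313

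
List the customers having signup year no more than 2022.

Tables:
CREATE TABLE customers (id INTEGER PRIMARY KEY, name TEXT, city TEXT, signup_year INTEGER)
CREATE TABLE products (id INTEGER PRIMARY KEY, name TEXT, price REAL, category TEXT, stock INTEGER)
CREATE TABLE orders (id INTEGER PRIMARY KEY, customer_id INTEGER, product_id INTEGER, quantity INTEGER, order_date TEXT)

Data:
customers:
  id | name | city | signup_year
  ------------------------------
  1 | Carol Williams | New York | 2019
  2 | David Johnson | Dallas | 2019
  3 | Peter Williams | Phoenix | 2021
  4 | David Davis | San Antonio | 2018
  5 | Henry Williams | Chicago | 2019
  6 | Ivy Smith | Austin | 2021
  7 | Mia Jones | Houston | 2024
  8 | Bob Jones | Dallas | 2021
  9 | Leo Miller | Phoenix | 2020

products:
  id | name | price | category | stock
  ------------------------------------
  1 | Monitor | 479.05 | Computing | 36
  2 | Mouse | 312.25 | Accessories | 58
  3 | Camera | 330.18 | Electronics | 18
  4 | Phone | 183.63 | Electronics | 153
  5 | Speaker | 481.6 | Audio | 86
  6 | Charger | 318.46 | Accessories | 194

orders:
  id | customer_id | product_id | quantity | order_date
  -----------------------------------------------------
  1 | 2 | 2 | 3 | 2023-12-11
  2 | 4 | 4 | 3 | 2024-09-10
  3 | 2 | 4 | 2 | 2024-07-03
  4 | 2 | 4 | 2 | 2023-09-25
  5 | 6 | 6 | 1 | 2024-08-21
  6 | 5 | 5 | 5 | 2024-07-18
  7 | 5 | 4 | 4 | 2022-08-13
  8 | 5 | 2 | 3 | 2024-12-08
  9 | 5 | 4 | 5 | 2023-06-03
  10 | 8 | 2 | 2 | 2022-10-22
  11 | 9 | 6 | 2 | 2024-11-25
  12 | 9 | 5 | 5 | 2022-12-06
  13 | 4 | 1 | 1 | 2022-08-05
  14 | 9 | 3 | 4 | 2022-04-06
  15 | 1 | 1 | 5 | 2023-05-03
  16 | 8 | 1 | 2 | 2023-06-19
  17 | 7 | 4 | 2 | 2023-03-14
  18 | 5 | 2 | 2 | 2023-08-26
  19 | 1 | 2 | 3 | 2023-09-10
SELECT name, signup_year FROM customers WHERE signup_year <= 2022

Execution result:
name | signup_year
Carol Williams | 2019
David Johnson | 2019
Peter Williams | 2021
David Davis | 2018
Henry Williams | 2019
Ivy Smith | 2021
Bob Jones | 2021
Leo Miller | 2020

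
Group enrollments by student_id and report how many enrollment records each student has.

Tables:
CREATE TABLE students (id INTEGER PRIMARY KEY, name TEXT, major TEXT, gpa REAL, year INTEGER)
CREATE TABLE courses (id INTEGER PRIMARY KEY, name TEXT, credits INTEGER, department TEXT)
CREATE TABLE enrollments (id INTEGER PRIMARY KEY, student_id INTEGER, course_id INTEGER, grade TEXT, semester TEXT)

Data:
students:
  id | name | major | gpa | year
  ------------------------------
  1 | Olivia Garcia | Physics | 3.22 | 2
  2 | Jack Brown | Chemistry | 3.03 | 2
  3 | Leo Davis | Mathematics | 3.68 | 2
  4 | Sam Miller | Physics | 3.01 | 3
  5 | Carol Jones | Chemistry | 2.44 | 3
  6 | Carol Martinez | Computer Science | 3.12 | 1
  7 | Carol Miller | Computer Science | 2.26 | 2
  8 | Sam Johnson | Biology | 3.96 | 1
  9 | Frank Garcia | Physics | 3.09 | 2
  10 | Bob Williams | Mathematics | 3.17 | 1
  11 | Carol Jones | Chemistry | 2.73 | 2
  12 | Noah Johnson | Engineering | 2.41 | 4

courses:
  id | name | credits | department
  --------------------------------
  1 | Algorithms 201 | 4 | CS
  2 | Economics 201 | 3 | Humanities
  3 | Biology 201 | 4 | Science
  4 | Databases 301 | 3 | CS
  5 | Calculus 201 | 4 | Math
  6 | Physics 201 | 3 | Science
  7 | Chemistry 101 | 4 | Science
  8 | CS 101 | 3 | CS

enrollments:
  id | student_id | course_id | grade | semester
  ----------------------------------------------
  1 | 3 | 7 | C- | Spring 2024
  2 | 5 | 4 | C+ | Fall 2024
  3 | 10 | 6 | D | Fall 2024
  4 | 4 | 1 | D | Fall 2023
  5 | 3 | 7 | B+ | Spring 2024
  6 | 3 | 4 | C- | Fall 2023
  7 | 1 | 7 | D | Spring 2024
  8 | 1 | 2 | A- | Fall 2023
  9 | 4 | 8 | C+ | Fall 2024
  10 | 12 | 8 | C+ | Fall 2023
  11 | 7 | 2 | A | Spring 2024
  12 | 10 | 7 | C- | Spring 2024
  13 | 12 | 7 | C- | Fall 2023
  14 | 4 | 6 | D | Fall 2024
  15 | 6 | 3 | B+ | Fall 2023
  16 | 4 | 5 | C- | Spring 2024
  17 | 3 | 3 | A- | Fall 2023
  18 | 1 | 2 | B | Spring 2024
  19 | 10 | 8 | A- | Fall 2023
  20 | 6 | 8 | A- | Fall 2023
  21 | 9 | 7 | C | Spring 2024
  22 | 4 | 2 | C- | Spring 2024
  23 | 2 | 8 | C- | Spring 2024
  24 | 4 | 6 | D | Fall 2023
SELECT student_id, COUNT(*) AS enrollment_count FROM enrollments GROUP BY student_id

Execution result:
student_id | enrollment_count
1 | 3
2 | 1
3 | 4
4 | 6
5 | 1
6 | 2
7 | 1
9 | 1
10 | 3
12 | 2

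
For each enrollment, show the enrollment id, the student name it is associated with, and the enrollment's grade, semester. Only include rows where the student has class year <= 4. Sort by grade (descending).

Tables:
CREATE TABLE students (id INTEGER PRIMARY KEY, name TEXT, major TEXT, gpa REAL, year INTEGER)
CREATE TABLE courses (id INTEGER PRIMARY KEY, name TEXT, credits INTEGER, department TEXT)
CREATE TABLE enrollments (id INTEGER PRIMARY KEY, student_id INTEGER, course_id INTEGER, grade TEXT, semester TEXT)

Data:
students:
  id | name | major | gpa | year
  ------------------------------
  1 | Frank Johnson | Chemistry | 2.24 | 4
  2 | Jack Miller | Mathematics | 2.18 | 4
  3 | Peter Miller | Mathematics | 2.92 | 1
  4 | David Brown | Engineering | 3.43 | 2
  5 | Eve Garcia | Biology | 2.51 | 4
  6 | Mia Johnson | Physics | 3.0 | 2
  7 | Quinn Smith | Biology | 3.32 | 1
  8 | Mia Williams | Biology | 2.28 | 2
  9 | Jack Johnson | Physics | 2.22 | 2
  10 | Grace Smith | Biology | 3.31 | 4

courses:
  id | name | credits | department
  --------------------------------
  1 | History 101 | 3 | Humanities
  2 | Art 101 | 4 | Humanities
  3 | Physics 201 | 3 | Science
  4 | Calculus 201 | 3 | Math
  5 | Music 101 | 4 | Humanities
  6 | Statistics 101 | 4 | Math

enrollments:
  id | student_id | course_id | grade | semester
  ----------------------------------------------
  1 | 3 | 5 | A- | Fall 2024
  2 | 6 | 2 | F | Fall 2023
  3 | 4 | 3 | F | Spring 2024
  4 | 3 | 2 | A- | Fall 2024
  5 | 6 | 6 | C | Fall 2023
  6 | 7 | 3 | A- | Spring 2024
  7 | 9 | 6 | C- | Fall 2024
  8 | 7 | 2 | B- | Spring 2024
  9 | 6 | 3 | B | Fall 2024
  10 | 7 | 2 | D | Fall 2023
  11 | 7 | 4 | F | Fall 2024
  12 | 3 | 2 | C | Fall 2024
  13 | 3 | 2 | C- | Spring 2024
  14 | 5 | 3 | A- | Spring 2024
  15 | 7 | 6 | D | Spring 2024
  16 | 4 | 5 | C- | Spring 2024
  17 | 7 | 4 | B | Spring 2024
SELECT c.id, p.name AS student, c.grade, c.semester FROM enrollments c JOIN students p ON c.student_id = p.id WHERE p.year <= 4 ORDER BY c.grade DESC

Execution result:
id | student | grade | semester
2 | Mia Johnson | F | Fall 2023
3 | David Brown | F | Spring 2024
11 | Quinn Smith | F | Fall 2024
10 | Quinn Smith | D | Fall 2023
15 | Quinn Smith | D | Spring 2024
7 | Jack Johnson | C- | Fall 2024
13 | Peter Miller | C- | Spring 2024
16 | David Brown | C- | Spring 2024
5 | Mia Johnson | C | Fall 2023
12 | Peter Miller | C | Fall 2024
8 | Quinn Smith | B- | Spring 2024
9 | Mia Johnson | B | Fall 2024
17 | Quinn Smith | B | Spring 2024
1 | Peter Miller | A- | Fall 2024
4 | Peter Miller | A- | Fall 2024
6 | Quinn Smith | A- | Spring 2024
14 | Eve Garcia | A- | Spring 2024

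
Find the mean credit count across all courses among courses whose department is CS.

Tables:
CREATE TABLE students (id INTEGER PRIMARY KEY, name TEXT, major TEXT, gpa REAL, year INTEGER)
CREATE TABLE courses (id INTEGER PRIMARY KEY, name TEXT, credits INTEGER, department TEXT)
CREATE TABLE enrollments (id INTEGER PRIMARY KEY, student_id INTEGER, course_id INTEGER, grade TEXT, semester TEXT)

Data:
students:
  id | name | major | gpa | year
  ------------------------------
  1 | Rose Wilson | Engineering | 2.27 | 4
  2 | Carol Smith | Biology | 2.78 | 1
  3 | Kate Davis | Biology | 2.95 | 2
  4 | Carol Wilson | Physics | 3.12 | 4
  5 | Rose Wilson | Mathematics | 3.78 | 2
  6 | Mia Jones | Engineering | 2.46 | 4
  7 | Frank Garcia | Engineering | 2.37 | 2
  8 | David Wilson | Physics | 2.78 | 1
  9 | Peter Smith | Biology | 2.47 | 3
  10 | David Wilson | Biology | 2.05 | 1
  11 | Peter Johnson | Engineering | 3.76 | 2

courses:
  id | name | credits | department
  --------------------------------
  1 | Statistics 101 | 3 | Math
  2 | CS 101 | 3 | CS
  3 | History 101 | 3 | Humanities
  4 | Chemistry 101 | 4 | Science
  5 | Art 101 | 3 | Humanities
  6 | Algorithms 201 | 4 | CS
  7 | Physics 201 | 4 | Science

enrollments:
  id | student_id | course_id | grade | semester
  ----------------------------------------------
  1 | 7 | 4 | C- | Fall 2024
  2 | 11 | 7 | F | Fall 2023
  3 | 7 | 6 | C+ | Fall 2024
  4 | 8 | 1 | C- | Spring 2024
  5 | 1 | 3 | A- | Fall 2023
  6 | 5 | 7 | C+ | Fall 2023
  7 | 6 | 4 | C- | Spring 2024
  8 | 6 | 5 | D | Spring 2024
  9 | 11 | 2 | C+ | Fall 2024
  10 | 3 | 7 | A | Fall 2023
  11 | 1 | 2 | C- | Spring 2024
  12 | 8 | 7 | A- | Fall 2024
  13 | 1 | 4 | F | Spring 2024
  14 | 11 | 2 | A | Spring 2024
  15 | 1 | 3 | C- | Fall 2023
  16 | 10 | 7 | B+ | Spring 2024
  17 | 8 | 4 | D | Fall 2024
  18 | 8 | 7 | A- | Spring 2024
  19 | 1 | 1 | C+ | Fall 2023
SELECT AVG(credits) FROM courses WHERE department = 'CS'

Execution result:
3.50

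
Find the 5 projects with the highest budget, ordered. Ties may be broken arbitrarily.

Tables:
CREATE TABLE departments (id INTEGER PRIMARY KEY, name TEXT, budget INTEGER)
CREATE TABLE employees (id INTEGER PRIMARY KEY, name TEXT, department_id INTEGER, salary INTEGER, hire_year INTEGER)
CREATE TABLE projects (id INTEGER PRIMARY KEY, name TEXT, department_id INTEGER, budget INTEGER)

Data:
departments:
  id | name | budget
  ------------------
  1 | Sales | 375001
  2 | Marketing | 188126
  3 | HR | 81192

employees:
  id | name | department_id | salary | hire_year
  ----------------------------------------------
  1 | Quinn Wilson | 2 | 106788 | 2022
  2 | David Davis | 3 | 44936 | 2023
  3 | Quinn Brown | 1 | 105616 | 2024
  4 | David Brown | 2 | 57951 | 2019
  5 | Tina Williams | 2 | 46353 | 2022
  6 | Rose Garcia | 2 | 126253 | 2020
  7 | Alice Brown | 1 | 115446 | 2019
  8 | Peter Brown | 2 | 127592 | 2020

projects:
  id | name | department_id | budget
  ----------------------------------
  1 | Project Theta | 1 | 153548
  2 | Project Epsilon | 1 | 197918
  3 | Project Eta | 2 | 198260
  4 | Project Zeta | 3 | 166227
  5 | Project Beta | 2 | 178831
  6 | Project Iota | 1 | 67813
SELECT name, budget FROM projects ORDER BY budget DESC LIMIT 5

Execution result:
name | budget
Project Eta | 198260
Project Epsilon | 197918
Project Beta | 178831
Project Zeta | 166227
Project Theta | 153548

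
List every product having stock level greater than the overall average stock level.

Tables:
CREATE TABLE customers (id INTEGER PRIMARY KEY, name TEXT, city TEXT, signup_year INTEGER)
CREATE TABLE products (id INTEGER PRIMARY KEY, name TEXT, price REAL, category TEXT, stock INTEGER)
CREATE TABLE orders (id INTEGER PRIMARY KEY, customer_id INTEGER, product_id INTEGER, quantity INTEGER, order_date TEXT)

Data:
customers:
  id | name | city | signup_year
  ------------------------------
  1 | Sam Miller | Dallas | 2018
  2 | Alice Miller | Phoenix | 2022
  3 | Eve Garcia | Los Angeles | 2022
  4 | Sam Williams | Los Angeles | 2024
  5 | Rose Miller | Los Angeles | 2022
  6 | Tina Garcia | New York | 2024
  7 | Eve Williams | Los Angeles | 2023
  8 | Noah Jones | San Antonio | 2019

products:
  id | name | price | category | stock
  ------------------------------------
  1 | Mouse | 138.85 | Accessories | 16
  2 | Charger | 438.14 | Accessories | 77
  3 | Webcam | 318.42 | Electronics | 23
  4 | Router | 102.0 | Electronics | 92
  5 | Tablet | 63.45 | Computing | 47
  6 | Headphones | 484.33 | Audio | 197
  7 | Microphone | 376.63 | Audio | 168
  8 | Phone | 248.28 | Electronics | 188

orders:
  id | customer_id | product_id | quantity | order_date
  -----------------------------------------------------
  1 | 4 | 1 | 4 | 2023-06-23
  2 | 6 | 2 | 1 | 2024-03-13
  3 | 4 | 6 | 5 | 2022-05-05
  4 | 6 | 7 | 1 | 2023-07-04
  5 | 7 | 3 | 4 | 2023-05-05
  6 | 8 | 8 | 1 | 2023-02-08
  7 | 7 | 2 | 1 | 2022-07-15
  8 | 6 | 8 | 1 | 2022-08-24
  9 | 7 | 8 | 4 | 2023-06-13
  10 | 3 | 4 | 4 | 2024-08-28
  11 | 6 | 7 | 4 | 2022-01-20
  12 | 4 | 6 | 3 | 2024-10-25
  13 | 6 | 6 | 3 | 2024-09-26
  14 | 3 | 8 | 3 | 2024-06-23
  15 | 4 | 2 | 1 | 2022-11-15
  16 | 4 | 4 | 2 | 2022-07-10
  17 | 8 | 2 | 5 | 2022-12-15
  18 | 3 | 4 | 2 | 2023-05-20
SELECT name, stock FROM products WHERE stock > (SELECT AVG(stock) FROM products)

Execution result:
name | stock
Headphones | 197
Microphone | 168
Phone | 188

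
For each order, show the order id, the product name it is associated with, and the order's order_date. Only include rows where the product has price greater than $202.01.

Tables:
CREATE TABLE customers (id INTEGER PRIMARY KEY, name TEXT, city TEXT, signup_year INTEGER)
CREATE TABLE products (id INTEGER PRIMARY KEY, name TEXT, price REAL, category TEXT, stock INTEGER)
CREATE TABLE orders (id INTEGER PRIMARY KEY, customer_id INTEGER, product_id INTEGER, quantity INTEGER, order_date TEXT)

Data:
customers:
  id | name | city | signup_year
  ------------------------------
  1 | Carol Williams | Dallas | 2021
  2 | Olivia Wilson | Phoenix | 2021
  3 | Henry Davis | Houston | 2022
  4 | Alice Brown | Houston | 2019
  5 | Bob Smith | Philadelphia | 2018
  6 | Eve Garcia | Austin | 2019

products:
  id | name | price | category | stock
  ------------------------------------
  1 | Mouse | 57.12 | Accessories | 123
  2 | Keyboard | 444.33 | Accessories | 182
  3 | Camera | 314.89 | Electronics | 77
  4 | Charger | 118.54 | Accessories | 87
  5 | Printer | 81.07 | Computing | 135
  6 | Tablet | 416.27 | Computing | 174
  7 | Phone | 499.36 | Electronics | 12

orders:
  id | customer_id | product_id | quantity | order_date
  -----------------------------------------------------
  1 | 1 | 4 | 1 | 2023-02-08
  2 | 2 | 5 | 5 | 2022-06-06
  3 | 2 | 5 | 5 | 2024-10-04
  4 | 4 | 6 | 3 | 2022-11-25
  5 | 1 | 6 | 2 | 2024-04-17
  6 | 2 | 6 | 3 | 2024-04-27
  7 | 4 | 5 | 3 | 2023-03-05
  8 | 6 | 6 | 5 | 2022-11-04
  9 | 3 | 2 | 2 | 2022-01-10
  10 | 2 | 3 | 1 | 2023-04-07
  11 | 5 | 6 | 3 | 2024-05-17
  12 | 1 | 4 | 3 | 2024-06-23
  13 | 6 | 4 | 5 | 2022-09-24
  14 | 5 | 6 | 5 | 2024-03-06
SELECT c.id, p.name AS product, c.order_date FROM orders c JOIN products p ON c.product_id = p.id WHERE p.price > 202.01

Execution result:
id | product | order_date
4 | Tablet | 2022-11-25
5 | Tablet | 2024-04-17
6 | Tablet | 2024-04-27
8 | Tablet | 2022-11-04
9 | Keyboard | 2022-01-10
10 | Camera | 2023-04-07
11 | Tablet | 2024-05-17
14 | Tablet | 2024-03-06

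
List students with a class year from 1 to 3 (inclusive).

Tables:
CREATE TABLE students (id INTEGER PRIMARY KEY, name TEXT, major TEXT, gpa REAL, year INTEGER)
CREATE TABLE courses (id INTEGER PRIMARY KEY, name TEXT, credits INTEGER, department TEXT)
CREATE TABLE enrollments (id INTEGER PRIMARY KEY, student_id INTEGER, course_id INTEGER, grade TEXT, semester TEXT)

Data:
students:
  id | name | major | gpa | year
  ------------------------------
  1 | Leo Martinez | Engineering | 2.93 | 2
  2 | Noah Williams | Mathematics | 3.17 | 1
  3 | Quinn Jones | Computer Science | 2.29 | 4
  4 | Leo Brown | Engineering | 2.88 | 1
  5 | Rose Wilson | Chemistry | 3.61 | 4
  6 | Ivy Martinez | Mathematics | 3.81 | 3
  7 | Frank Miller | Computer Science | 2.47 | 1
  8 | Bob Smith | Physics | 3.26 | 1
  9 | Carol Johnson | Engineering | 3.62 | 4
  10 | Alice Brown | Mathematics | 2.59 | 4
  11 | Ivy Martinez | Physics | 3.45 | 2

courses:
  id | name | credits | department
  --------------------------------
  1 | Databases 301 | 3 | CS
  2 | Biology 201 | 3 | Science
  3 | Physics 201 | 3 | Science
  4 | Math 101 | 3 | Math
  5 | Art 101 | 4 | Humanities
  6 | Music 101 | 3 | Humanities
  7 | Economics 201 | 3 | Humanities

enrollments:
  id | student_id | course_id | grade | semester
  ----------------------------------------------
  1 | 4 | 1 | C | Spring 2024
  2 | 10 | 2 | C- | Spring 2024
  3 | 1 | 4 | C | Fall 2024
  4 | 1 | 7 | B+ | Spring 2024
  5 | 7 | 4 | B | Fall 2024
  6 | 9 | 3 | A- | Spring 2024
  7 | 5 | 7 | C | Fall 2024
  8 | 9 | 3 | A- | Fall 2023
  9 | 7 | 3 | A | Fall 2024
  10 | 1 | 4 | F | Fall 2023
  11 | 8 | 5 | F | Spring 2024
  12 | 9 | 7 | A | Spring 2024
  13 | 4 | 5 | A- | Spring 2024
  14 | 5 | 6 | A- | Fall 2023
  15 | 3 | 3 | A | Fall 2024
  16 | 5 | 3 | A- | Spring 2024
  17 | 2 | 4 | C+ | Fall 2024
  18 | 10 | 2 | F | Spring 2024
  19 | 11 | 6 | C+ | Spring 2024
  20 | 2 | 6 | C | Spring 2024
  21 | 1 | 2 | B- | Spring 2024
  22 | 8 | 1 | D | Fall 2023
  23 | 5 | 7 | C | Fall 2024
SELECT name, year FROM students WHERE year BETWEEN 1 AND 3

Execution result:
name | year
Leo Martinez | 2
Noah Williams | 1
Leo Brown | 1
Ivy Martinez | 3
Frank Miller | 1
Bob Smith | 1
Ivy Martinez | 2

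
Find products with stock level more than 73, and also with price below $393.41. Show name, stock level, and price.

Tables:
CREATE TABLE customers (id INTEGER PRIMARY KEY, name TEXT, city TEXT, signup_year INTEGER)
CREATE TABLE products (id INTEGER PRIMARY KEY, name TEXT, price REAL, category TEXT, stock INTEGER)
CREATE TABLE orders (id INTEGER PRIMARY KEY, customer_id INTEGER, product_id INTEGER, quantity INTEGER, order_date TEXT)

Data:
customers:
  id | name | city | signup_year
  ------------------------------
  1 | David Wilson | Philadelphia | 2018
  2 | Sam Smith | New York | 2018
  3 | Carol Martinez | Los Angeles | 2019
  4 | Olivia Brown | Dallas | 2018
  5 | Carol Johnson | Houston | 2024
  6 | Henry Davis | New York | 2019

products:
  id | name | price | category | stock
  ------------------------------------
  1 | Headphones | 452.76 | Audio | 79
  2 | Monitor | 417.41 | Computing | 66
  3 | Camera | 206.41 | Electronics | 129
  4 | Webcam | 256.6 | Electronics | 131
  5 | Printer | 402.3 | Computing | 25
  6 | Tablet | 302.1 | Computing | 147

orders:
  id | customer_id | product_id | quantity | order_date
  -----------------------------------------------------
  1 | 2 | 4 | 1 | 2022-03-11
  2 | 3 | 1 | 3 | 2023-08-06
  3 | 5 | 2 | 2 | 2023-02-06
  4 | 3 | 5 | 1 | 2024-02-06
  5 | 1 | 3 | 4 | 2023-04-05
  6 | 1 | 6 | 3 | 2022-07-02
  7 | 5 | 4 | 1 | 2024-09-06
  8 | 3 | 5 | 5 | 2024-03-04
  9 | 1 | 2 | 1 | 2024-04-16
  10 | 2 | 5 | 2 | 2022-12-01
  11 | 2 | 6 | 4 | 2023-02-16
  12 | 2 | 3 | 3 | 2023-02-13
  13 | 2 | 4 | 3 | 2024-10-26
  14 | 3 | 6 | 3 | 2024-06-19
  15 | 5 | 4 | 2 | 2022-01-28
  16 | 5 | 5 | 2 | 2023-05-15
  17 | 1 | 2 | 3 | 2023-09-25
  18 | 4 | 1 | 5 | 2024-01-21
SELECT name, stock, price FROM products WHERE stock > 73 AND price < 393.41

Execution result:
name | stock | price
Camera | 129 | 206.41
Webcam | 131 | 256.60
Tablet | 147 | 302.10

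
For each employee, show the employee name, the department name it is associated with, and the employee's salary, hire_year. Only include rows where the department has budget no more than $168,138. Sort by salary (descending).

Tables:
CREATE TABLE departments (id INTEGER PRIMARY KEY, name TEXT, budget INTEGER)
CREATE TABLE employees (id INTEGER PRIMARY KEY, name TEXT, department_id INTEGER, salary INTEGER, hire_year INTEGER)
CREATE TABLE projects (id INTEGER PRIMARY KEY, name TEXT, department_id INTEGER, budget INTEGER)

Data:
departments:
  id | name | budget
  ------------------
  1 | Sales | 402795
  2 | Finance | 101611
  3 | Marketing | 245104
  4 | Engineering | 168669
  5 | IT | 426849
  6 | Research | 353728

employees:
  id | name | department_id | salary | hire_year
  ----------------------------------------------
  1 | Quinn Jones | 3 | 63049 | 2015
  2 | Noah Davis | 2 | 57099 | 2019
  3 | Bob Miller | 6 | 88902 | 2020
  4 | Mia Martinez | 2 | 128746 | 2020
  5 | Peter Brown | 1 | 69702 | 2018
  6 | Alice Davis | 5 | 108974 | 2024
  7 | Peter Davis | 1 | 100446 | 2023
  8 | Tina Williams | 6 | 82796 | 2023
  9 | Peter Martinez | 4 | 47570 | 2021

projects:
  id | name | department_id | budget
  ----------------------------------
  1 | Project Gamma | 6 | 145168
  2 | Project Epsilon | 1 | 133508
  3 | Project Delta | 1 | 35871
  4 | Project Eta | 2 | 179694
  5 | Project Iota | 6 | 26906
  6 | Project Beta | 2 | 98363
SELECT c.name, p.name AS department, c.salary, c.hire_year FROM employees c JOIN departments p ON c.department_id = p.id WHERE p.budget <= 168138 ORDER BY c.salary DESC

Execution result:
name | department | salary | hire_year
Mia Martinez | Finance | 128746 | 2020
Noah Davis | Finance | 57099 | 2019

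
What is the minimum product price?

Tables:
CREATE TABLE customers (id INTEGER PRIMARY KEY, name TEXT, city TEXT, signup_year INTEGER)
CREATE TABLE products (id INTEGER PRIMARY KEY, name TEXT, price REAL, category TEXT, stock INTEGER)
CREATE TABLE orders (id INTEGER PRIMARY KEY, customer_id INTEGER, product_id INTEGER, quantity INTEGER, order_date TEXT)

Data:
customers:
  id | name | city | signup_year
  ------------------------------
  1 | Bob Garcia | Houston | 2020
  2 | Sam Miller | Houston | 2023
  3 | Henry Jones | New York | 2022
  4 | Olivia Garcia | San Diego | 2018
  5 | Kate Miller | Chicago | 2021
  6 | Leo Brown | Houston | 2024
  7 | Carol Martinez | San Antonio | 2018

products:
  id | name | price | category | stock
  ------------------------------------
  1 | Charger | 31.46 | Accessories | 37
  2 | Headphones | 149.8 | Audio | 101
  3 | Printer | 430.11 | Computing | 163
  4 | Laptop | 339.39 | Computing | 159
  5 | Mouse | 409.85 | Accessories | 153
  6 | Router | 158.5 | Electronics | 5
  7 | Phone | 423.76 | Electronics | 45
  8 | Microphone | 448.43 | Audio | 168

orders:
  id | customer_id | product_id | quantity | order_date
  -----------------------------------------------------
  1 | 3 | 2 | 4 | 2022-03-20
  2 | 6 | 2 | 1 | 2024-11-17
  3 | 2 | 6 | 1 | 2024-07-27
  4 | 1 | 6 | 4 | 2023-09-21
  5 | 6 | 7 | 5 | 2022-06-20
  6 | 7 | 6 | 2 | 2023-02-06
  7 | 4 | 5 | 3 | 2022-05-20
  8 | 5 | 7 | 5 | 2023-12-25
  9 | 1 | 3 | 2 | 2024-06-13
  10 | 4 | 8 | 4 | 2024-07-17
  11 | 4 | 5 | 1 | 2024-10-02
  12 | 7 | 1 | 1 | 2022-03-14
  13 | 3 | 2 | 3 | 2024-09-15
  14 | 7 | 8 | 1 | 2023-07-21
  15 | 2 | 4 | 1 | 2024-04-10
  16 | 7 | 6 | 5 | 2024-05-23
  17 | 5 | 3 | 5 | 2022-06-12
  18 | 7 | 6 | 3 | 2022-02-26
SELECT MIN(price) FROM products

Execution result:
31.46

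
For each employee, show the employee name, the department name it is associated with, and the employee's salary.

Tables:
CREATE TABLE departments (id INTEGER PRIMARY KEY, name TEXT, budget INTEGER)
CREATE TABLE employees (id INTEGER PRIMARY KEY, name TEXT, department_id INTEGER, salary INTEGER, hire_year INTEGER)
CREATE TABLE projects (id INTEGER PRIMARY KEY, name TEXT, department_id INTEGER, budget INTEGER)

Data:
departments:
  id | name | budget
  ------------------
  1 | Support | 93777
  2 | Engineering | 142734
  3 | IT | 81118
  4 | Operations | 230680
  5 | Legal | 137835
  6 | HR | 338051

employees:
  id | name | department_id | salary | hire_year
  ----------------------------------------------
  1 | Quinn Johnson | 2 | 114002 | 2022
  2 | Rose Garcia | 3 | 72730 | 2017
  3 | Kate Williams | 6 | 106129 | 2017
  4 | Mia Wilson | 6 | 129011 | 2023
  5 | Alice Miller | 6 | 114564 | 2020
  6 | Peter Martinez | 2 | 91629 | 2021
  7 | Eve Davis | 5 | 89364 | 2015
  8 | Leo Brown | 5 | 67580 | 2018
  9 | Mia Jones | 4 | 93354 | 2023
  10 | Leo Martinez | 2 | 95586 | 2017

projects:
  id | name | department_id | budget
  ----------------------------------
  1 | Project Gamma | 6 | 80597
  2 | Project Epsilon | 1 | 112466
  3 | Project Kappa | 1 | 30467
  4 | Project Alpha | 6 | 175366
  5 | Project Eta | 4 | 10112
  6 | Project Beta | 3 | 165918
SELECT c.name, p.name AS department, c.salary FROM employees c JOIN departments p ON c.department_id = p.id

Execution result:
name | department | salary
Quinn Johnson | Engineering | 114002
Rose Garcia | IT | 72730
Kate Williams | HR | 106129
Mia Wilson | HR | 129011
Alice Miller | HR | 114564
Peter Martinez | Engineering | 91629
Eve Davis | Legal | 89364
Leo Brown | Legal | 67580
Mia Jones | Operations | 93354
Leo Martinez | Engineering | 95586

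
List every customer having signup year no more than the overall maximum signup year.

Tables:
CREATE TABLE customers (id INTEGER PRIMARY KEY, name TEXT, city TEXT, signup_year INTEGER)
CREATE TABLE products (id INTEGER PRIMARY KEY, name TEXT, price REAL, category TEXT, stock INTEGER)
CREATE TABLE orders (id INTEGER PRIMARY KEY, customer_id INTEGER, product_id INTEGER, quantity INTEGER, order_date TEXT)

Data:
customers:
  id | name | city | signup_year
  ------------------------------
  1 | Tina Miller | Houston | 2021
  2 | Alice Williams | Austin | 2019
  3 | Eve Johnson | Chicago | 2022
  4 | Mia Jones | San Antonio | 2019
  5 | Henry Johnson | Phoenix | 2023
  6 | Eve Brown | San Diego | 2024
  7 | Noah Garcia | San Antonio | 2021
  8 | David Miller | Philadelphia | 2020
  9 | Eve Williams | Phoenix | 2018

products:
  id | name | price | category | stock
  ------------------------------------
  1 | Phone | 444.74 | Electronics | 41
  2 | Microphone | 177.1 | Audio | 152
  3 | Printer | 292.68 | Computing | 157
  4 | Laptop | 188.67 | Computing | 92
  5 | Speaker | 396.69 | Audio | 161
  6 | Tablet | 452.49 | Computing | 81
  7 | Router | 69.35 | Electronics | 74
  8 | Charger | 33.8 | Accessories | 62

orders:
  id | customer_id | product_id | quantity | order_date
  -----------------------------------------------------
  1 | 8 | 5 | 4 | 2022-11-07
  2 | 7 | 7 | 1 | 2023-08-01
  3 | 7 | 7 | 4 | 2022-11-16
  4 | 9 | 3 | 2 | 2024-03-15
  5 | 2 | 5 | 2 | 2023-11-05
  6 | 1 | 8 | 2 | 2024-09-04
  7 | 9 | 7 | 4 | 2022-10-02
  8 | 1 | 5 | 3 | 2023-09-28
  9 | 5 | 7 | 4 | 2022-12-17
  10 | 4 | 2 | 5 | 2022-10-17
SELECT name, signup_year FROM customers WHERE signup_year <= (SELECT MAX(signup_year) FROM customers)

Execution result:
name | signup_year
Tina Miller | 2021
Alice Williams | 2019
Eve Johnson | 2022
Mia Jones | 2019
Henry Johnson | 2023
Eve Brown | 2024
Noah Garcia | 2021
David Miller | 2020
Eve Williams | 2018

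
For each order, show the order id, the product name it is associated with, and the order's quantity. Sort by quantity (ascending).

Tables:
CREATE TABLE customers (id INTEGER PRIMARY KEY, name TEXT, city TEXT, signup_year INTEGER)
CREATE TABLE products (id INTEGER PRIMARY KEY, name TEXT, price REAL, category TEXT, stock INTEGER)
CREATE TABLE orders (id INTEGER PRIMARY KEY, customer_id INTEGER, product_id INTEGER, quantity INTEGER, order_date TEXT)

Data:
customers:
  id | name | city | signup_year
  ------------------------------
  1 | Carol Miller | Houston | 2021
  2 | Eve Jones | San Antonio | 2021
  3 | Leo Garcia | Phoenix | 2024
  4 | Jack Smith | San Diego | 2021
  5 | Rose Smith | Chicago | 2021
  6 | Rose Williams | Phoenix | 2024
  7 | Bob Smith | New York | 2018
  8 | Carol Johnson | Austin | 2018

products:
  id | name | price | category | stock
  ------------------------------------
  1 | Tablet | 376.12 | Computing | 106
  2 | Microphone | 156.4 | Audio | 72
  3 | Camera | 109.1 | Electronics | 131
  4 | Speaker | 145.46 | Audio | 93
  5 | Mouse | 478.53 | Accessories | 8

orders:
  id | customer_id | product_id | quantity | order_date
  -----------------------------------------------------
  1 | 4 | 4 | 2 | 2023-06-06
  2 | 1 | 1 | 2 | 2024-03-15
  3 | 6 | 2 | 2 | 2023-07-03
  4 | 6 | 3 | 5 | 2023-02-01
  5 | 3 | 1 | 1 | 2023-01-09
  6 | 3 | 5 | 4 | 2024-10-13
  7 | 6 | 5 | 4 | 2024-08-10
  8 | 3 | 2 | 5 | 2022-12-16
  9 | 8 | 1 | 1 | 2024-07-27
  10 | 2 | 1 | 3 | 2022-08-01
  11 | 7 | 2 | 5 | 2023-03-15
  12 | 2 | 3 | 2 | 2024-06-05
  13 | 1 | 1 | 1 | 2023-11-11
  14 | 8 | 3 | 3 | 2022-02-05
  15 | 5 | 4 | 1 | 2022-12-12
SELECT c.id, p.name AS product, c.quantity FROM orders c JOIN products p ON c.product_id = p.id ORDER BY c.quantity ASC

Execution result:
id | product | quantity
5 | Tablet | 1
9 | Tablet | 1
13 | Tablet | 1
15 | Speaker | 1
1 | Speaker | 2
2 | Tablet | 2
3 | Microphone | 2
12 | Camera | 2
10 | Tablet | 3
14 | Camera | 3
6 | Mouse | 4
7 | Mouse | 4
4 | Camera | 5
8 | Microphone | 5
11 | Microphone | 5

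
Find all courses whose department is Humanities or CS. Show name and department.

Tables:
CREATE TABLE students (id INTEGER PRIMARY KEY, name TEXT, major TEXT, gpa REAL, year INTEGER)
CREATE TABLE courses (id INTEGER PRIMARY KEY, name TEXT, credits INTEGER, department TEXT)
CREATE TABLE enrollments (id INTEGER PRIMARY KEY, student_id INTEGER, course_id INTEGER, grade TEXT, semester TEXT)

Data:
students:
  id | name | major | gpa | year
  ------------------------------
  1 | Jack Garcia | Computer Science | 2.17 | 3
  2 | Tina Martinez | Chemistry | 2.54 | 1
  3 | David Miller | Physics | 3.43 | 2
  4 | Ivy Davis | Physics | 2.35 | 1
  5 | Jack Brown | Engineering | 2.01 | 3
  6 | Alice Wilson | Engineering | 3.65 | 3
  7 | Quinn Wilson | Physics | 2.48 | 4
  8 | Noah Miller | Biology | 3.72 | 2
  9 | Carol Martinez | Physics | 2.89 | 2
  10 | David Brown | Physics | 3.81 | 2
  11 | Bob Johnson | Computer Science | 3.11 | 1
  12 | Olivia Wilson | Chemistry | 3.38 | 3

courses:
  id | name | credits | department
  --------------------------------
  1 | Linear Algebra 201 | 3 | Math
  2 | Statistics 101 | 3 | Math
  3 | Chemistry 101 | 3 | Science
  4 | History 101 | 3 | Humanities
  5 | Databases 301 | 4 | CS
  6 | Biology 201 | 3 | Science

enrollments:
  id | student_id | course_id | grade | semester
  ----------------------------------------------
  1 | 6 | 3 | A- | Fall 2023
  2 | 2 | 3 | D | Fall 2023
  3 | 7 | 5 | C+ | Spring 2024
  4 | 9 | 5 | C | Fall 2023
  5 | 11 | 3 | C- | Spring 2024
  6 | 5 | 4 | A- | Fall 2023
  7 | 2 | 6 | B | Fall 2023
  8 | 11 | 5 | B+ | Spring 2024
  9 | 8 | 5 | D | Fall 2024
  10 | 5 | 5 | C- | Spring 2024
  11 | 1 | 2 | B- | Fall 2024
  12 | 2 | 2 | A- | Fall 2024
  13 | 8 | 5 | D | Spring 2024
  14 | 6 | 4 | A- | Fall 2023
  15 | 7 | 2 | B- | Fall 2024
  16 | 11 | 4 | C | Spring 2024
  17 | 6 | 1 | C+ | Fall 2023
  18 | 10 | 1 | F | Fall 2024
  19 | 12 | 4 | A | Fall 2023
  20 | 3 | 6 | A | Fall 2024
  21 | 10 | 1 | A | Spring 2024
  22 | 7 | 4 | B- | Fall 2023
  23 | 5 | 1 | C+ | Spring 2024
SELECT name, department FROM courses WHERE department IN ('Humanities', 'CS')

Execution result:
name | department
History 101 | Humanities
Databases 301 | CS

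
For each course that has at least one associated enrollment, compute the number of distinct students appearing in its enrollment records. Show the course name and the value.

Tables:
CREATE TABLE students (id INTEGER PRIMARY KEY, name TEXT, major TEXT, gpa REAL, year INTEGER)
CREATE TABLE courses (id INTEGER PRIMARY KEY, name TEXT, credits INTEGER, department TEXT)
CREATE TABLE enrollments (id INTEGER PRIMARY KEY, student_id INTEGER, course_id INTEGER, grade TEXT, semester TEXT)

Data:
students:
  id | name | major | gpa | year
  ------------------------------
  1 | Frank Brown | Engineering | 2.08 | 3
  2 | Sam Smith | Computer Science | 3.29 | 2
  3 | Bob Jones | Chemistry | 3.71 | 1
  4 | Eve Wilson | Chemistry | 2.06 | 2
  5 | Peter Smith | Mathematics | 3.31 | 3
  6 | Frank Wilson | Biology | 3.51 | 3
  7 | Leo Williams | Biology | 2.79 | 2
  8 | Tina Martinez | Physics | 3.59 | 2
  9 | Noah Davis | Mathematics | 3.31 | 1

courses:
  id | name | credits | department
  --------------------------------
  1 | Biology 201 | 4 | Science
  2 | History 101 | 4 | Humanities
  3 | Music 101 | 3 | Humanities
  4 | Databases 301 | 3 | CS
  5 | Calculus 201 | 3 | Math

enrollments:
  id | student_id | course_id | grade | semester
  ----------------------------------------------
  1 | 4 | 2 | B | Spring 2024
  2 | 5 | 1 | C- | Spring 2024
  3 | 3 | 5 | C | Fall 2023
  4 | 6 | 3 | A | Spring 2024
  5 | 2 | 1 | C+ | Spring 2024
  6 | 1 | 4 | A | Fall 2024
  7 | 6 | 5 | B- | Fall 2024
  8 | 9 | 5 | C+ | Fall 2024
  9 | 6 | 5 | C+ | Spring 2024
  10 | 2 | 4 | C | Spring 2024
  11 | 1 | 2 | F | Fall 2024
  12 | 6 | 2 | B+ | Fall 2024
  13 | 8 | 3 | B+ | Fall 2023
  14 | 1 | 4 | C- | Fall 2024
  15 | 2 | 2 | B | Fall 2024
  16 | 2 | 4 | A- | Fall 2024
SELECT p.name, COUNT(DISTINCT c.student_id) AS distinct_student_count FROM enrollments c JOIN courses p ON c.course_id = p.id GROUP BY p.id, p.name

Execution result:
name | distinct_student_count
Biology 201 | 2
History 101 | 4
Music 101 | 2
Databases 301 | 2
Calculus 201 | 3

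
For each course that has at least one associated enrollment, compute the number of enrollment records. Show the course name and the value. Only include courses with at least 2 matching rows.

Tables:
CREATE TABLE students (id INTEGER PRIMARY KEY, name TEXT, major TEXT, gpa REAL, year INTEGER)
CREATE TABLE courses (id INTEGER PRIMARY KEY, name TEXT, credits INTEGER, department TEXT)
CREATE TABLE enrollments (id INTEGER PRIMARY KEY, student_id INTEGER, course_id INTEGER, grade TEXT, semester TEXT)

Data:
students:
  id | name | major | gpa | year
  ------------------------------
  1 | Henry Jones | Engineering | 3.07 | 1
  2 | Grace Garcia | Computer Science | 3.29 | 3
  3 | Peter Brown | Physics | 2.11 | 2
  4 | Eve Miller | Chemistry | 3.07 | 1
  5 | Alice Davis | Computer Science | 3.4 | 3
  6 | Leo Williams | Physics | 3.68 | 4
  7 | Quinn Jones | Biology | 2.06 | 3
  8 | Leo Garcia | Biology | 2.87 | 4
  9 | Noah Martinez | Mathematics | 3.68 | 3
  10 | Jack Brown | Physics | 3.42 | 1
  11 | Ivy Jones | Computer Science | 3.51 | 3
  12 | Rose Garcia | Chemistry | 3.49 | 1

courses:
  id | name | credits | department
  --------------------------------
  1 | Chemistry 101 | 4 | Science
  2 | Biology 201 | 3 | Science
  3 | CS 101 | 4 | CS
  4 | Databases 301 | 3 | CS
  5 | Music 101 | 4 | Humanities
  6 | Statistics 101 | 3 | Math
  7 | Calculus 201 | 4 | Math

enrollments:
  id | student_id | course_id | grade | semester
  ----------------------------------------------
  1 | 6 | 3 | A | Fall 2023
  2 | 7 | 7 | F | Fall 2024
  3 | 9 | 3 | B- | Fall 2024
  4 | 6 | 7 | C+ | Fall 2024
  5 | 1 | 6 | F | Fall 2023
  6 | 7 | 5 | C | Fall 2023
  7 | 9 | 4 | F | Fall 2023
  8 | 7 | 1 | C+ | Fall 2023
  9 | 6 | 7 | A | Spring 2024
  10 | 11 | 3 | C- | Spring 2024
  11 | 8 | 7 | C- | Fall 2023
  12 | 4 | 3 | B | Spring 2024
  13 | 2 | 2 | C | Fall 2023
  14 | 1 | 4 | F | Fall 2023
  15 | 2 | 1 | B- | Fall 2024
SELECT p.name, COUNT(*) AS n FROM enrollments c JOIN courses p ON c.course_id = p.id GROUP BY p.id, p.name HAVING COUNT(*) >= 2

Execution result:
name | n
Chemistry 101 | 2
CS 101 | 4
Databases 301 | 2
Calculus 201 | 4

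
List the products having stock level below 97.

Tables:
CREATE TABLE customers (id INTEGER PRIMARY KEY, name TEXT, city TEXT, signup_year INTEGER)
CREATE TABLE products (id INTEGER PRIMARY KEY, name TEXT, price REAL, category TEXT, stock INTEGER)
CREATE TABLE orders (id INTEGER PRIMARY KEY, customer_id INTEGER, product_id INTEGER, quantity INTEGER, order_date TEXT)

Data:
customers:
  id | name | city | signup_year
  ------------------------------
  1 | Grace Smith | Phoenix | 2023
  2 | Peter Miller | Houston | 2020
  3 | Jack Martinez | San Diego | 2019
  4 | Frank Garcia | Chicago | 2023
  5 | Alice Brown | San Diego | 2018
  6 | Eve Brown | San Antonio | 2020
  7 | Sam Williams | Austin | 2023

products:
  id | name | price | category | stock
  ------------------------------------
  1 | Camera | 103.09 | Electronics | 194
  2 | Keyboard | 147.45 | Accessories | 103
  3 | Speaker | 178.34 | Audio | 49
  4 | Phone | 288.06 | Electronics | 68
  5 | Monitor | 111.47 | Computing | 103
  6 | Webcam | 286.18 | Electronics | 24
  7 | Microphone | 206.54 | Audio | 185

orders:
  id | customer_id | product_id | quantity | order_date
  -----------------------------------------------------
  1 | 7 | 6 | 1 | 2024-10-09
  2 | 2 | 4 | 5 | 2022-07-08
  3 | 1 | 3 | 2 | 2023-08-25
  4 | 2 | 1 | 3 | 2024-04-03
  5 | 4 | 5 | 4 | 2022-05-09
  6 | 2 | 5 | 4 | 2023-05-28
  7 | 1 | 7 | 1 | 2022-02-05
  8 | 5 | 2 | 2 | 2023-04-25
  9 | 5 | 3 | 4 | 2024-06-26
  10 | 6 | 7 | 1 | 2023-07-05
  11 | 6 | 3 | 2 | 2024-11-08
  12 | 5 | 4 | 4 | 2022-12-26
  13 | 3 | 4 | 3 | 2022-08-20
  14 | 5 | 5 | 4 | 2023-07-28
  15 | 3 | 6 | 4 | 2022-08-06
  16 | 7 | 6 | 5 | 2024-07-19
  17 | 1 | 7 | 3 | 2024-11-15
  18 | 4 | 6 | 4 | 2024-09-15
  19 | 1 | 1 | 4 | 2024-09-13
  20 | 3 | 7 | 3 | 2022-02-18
SELECT name, stock FROM products WHERE stock < 97

Execution result:
name | stock
Speaker | 49
Phone | 68
Webcam | 24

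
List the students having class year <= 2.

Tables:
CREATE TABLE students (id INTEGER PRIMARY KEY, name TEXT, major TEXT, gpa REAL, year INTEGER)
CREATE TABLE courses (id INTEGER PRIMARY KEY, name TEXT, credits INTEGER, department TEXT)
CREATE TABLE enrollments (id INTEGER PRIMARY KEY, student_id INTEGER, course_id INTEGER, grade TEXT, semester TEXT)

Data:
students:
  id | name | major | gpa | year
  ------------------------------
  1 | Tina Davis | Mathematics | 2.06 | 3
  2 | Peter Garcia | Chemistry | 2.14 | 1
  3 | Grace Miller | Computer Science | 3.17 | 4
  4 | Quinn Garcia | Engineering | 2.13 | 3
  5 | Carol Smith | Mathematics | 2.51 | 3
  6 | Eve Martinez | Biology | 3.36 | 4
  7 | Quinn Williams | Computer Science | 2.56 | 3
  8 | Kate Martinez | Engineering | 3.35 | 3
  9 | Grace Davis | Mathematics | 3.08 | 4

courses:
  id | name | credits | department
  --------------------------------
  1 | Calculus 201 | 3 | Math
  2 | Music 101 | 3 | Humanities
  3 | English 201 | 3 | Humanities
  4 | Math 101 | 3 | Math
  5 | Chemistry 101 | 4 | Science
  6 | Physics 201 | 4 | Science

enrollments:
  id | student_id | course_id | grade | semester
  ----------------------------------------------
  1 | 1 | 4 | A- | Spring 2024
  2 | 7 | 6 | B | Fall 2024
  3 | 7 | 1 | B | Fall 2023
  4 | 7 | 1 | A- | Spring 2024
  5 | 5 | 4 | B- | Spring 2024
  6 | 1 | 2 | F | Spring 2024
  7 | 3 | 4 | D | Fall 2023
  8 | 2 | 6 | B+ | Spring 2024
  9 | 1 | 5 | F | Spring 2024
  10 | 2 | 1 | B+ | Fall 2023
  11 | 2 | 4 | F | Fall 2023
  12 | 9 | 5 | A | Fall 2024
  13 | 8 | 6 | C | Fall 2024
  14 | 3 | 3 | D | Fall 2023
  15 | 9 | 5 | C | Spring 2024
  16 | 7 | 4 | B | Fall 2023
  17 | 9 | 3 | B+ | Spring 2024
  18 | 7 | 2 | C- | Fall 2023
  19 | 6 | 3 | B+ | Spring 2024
SELECT name, year FROM students WHERE year <= 2

Execution result:
name | year
Peter Garcia | 1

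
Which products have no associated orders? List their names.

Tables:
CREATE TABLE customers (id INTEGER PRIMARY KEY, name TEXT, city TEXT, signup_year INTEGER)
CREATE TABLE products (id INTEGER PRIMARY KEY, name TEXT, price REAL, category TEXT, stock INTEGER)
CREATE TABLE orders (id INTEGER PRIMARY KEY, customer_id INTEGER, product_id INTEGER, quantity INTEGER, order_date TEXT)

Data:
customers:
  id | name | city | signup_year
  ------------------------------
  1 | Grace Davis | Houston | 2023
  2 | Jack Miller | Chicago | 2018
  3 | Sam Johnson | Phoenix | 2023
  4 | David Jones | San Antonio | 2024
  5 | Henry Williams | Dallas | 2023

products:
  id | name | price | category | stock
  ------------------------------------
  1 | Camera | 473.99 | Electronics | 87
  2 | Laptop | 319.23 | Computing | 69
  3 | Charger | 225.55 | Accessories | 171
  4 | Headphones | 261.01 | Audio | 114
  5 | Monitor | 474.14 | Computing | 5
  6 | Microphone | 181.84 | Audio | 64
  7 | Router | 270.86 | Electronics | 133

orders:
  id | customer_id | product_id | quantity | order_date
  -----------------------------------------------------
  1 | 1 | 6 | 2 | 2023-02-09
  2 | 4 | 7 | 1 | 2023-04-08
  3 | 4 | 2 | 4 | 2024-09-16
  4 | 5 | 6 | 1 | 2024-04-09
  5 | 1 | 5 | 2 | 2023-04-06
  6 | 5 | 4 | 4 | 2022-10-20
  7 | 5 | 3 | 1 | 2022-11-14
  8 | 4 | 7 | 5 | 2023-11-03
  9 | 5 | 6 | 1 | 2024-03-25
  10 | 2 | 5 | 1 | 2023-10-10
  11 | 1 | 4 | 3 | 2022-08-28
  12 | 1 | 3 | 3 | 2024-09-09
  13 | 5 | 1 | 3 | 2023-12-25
SELECT p.name FROM products p LEFT JOIN orders c ON c.product_id = p.id WHERE c.id IS NULL

Execution result:
(no rows)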